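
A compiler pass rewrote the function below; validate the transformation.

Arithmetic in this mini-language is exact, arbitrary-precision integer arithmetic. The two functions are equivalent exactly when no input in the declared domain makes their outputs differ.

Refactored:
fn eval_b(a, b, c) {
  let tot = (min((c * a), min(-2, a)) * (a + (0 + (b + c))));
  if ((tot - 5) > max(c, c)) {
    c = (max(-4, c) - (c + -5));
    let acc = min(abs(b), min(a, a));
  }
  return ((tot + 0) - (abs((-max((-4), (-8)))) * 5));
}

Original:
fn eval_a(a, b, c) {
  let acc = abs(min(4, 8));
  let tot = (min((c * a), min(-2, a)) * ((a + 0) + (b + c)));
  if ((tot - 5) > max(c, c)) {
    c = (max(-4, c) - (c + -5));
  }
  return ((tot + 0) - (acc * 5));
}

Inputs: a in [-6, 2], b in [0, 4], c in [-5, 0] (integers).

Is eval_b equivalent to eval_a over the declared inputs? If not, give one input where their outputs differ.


This is a faithful refactor — min/max/abs usage differs, but the computed results match everywhere.
As a probe, take a=1, b=4, c=-3: eval_a runs acc := 4 | tot := -6 | ((tot - 5) > max(c, c)): false | result -26; eval_b runs tot := -6 | ((tot - 5) > max(c, c)): false | result -26; both end at -26.
Every one of the 270 inputs gives matching results.
verdict: equivalent


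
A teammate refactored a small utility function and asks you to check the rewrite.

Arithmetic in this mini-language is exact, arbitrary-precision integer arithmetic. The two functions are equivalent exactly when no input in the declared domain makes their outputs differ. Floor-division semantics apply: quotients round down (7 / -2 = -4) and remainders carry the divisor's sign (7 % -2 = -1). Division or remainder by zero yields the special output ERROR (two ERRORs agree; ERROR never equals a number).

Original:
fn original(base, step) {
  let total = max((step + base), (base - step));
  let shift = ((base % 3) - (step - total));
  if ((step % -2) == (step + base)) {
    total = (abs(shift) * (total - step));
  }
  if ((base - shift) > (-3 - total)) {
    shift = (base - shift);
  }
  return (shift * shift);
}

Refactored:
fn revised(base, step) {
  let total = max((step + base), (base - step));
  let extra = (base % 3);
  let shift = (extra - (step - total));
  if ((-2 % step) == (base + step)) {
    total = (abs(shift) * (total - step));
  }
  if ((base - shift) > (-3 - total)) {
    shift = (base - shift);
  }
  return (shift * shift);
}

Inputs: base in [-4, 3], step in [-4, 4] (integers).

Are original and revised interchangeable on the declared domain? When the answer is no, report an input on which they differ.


On input base=-4, step=0, original returns 4 while revised returns ERROR.
verdict: not equivalent; witness: base=-4, step=0


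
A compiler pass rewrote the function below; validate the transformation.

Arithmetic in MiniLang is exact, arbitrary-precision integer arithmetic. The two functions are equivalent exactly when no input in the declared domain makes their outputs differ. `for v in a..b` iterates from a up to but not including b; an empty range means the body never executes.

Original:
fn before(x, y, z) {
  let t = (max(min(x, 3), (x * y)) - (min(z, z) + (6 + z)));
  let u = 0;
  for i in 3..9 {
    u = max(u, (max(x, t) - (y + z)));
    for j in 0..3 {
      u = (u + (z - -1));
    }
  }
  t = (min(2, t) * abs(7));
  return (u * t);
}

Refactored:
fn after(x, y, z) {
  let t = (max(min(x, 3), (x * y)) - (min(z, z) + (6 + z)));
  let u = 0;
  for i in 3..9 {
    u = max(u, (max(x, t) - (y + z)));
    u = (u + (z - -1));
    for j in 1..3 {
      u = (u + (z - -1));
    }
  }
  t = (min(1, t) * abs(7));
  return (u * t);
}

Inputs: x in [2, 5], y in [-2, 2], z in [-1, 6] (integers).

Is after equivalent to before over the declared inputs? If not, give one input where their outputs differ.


Take x=3, y=2, z=-1.
before: t=2, then u=0, then (i=3), then u=2, then (j=0), then u=2, then (j=1), then u=2, then (j=2), then u=2, then (i=4), then u=2, then (j=0), then u=2, then (j=1), then u=2, then (j=2), then u=2, then (i=5), then u=2, then (j=0), then u=2, then (j=1), then u=2, then (j=2), then u=2, then (i=6), then u=2, then (j=0), then u=2, then (j=1), then u=2, then (j=2), then u=2, then (i=7), then u=2, then (j=0), then u=2, then (j=1), then u=2, then (j=2), then u=2, then (i=8), then u=2, then (j=0), then u=2, then (j=1), then u=2, then (j=2), then u=2, then t=14, then returns 28
after: t=2, then u=0, then (i=3), then u=2, then u=2, then (j=1), then u=2, then (j=2), then u=2, then (i=4), then u=2, then u=2, then (j=1), then u=2, then (j=2), then u=2, then (i=5), then u=2, then u=2, then (j=1), then u=2, then (j=2), then u=2, then (i=6), then u=2, then u=2, then (j=1), then u=2, then (j=2), then u=2, then (i=7), then u=2, then u=2, then (j=1), then u=2, then (j=2), then u=2, then (i=8), then u=2, then u=2, then (j=1), then u=2, then (j=2), then u=2, then t=7, then returns 14
28 != 14, so the rewrite changes behavior.
verdict: not equivalent; witness: x=3, y=2, z=-1


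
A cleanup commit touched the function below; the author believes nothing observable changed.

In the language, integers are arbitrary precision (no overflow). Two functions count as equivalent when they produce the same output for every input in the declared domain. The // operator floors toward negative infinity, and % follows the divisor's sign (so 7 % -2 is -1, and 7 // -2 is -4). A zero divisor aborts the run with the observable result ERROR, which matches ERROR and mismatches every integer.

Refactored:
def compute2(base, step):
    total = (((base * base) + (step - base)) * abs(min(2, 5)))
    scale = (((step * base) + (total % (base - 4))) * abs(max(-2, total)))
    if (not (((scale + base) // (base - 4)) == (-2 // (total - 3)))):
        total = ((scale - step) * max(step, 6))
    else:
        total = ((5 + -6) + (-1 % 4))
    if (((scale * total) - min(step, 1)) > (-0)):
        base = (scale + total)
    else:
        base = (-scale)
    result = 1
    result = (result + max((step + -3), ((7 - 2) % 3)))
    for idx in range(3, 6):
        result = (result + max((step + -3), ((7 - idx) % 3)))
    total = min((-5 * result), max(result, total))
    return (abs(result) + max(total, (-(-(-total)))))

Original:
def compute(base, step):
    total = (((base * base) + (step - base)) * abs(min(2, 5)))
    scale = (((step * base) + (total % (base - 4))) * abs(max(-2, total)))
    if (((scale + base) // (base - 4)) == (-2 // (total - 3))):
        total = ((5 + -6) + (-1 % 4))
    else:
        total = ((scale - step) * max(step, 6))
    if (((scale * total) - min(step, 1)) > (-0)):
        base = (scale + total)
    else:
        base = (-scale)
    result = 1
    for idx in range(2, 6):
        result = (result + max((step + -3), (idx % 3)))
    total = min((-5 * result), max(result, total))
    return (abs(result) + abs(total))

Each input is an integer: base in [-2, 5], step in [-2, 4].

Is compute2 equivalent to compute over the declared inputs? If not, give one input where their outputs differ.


Reading the diff, among the changes: loop structure differs; constant usage differs; boolean connective usage differs; statement counts differ; min/max/abs usage differs; arithmetic usage differs.
As a probe, take base=-1, step=3: compute runs total := 10 | scale := -30 | (((scale + base) // (base - 4)) == (-2 // (total - 3))): false | total := -198 | (((scale * total) - min(step, 1)) > (-0)): true | base := -228 | result := 1 | iter idx=2: | result := 3 | iter idx=3: | result := 3 | iter idx=4: | result := 4 | iter idx=5: | result := 6 | total := -30 | result 36; compute2 runs total := 10 | scale := -30 | (not (((scale + base) // (base - 4)) == (-2 // (total - 3)))): true | total := -198 | (((scale * total) - min(step, 1)) > (-0)): true | base := -228 | result := 1 | result := 3 | iter idx=3: | result := 4 | iter idx=4: | result := 4 | iter idx=5: | result := 6 | total := -30 | result 36; both end at 36.
An exhaustive pass over the 56 declared inputs shows identical outputs.
verdict: equivalent


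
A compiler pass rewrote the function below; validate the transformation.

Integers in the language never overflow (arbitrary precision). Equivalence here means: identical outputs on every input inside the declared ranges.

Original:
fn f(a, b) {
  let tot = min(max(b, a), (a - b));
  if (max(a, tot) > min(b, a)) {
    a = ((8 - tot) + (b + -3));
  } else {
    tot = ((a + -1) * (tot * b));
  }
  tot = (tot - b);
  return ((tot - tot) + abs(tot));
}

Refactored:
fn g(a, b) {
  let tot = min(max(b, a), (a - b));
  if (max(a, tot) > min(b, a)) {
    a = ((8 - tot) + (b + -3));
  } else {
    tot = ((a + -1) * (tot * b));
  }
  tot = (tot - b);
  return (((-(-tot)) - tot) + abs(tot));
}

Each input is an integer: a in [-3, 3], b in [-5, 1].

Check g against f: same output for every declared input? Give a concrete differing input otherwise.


Although same computation, different form, 49/49 inputs agree.
verdict: equivalent


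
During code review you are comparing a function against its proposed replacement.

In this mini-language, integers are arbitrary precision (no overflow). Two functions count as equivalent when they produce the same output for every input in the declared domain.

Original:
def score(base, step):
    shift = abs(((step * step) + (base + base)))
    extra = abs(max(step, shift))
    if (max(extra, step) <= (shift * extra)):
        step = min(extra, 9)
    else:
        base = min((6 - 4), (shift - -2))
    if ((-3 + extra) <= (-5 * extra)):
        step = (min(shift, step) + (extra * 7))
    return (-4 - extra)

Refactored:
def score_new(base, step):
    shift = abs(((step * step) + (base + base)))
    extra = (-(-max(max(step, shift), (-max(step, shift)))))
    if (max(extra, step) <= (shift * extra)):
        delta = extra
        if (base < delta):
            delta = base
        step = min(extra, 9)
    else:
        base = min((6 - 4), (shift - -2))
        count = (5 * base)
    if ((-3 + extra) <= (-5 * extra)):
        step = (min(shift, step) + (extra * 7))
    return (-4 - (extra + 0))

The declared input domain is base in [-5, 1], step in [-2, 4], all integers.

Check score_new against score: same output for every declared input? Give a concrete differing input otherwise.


The two versions differ — the changes include min/max/abs usage differs; branching structure differs; comparison usage differs; constant usage differs; arithmetic usage differs; local variable names differ; statement counts differ.
As a probe, take base=1, step=3: score runs shift = 11; extra = 11; (max(extra, step) <= (shift * extra)) -> true; step = 9; ((-3 + extra) <= (-5 * extra)) -> false; return -15; score_new runs shift = 11; extra = 11; (max(extra, step) <= (shift * extra)) -> true; delta = 11; (base < delta) -> true; delta = 1; step = 9; ((-3 + extra) <= (-5 * extra)) -> false; return -15; both end at -15.
Across all 49 domain points the two functions coincide.
verdict: equivalent


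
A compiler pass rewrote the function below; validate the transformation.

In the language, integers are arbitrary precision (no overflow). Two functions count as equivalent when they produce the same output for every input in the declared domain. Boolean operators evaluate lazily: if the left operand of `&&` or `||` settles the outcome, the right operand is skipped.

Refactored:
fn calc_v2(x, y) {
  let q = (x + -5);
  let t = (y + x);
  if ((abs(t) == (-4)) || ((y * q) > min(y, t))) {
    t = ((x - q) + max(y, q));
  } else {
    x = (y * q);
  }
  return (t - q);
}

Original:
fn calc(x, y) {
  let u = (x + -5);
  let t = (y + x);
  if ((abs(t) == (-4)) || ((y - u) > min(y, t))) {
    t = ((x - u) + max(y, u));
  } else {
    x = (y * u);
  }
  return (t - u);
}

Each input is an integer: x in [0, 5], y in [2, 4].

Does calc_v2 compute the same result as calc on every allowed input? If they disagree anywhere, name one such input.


These are not equivalent — on x=0, y=2 the outputs split (12 vs 7).
calc: u := -5 | t := 2 | ((abs(t) == (-4)) || ((y - u) > min(y, t))): true | t := 7 | result 12
calc_v2: q := -5 | t := 2 | ((abs(t) == (-4)) || ((y * q) > min(y, t))): false | x := -10 | result 7
verdict: not equivalent; witness: x=0, y=2


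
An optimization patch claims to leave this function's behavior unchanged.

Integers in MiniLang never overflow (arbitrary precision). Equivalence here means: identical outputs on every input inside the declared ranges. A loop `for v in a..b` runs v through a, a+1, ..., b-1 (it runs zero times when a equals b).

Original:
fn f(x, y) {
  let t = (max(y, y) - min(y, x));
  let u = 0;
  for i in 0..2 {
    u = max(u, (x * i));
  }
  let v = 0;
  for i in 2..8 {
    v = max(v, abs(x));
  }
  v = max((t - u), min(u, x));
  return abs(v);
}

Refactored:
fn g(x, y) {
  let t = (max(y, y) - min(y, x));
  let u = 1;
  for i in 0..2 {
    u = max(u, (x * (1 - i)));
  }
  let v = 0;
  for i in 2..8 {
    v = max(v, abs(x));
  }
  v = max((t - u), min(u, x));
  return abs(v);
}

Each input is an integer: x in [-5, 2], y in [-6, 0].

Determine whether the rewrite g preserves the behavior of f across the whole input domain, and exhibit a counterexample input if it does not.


Consider the input x=-5, y=-6.
f: t = 0; u = 0; [i=0]; u = 0; [i=1]; u = 0; v = 0; [i=2]; v = 5; [i=3]; v = 5; [i=4]; v = 5; [i=5]; v = 5; [i=6]; v = 5; [i=7]; v = 5; v = 0; return 0
g: t = 0; u = 1; [i=0]; u = 1; [i=1]; u = 1; v = 0; [i=2]; v = 5; [i=3]; v = 5; [i=4]; v = 5; [i=5]; v = 5; [i=6]; v = 5; [i=7]; v = 5; v = -1; return 1
0 != 1, so the rewrite changes behavior.
verdict: not equivalent; witness: x=-5, y=-6


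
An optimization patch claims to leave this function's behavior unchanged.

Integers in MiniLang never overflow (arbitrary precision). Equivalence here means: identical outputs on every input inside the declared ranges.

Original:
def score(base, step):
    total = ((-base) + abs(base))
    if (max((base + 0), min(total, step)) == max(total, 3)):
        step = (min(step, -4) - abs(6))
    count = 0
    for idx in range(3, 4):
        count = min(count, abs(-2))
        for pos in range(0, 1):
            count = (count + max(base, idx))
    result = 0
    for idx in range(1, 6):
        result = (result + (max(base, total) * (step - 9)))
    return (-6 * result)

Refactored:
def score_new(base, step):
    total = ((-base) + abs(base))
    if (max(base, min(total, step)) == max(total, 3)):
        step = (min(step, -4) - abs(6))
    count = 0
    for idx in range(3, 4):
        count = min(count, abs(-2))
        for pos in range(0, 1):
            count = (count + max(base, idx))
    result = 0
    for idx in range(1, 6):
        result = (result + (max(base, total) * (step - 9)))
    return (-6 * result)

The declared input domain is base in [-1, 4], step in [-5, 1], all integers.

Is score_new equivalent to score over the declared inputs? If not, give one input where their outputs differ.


The two versions differ — the changes include arithmetic usage differs; and constant usage differs.
Tracing base=-1, step=1: score: total = 2; (max((base + 0), min(total, step)) == max(total, 3)) -> false; count = 0; [idx=3]; count = 0; [pos=0]; count = 3; result = 0; [idx=1]; result = -16; [idx=2]; result = -32; [idx=3]; result = -48; [idx=4]; result = -64; [idx=5]; result = -80; return 480 | score_new: total = 2; (max(base, min(total, step)) == max(total, 3)) -> false; count = 0; [idx=3]; count = 0; [pos=0]; count = 3; result = 0; [idx=1]; result = -16; [idx=2]; result = -32; [idx=3]; result = -48; [idx=4]; result = -64; [idx=5]; result = -80; return 480 — matching result 480.
Sweeping the whole domain (42 inputs) finds no disagreement.
verdict: equivalent


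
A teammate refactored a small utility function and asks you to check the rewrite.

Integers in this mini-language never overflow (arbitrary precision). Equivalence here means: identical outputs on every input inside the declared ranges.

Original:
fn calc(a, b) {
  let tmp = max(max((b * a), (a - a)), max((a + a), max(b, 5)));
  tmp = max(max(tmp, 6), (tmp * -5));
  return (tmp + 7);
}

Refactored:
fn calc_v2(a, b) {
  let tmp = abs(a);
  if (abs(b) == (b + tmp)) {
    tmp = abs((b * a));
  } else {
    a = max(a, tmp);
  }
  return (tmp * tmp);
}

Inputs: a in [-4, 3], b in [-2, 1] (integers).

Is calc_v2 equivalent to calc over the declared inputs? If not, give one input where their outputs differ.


Try a=-4, b=-2.
calc: tmp becomes 8; next tmp becomes 8; next final value 15
calc_v2: tmp becomes 4; next (abs(b) == (b + tmp)) evaluates to true; next tmp becomes 8; next final value 64
15 against 64: the behavior changed.
verdict: not equivalent; witness: a=-4, b=-2


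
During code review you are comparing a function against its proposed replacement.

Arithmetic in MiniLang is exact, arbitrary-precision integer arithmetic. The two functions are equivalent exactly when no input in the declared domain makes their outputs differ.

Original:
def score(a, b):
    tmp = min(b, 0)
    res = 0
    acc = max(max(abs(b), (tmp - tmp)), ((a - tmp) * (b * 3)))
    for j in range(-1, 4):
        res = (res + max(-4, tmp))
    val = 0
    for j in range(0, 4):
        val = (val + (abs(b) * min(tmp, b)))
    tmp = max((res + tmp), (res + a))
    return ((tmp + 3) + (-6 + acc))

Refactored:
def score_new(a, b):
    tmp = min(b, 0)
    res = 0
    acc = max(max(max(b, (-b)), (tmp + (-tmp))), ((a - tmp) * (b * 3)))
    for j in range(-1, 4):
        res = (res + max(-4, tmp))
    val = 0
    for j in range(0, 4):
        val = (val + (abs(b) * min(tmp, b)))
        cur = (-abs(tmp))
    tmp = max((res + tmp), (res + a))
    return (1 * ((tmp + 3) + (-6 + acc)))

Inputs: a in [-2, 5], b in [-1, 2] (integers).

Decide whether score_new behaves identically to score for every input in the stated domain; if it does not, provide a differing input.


Equivalent — the differences include constant usage differs, and arithmetic usage differs, and local variable names differ, and statement counts differ, and min/max/abs usage differs, yet no declared input distinguishes the two.
One worked example (a=-1, b=0) — score: tmp := 0 | res := 0 | acc := 0 | iter j=-1: | res := 0 | iter j=0: | res := 0 | iter j=1: | res := 0 | iter j=2: | res := 0 | iter j=3: | res := 0 | val := 0 | iter j=0: | val := 0 | iter j=1: | val := 0 | iter j=2: | val := 0 | iter j=3: | val := 0 | tmp := 0 | result -3; score_new: tmp := 0 | res := 0 | acc := 0 | iter j=-1: | res := 0 | iter j=0: | res := 0 | iter j=1: | res := 0 | iter j=2: | res := 0 | iter j=3: | res := 0 | val := 0 | iter j=0: | val := 0 | cur := 0 | iter j=1: | val := 0 | cur := 0 | iter j=2: | val := 0 | cur := 0 | iter j=3: | val := 0 | cur := 0 | tmp := 0 | result -3; agreement on -3.
Every one of the 32 inputs gives matching results.
verdict: equivalent


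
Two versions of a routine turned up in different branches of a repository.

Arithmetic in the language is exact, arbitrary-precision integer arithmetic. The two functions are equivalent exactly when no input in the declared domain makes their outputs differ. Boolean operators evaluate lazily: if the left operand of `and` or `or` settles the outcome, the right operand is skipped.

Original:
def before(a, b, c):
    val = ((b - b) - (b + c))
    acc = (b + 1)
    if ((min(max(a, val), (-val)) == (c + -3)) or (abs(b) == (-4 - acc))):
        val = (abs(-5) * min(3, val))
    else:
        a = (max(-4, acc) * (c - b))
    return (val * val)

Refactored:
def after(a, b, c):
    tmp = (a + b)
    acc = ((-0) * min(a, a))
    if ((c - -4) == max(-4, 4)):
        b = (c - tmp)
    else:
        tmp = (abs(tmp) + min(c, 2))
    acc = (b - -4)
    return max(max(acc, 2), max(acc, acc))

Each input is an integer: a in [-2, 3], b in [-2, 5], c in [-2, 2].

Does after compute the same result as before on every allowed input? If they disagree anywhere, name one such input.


Input a=-2, b=-2, c=-2: 16 from before versus 2 from after.
verdict: not equivalent; witness: a=-2, b=-2, c=-2


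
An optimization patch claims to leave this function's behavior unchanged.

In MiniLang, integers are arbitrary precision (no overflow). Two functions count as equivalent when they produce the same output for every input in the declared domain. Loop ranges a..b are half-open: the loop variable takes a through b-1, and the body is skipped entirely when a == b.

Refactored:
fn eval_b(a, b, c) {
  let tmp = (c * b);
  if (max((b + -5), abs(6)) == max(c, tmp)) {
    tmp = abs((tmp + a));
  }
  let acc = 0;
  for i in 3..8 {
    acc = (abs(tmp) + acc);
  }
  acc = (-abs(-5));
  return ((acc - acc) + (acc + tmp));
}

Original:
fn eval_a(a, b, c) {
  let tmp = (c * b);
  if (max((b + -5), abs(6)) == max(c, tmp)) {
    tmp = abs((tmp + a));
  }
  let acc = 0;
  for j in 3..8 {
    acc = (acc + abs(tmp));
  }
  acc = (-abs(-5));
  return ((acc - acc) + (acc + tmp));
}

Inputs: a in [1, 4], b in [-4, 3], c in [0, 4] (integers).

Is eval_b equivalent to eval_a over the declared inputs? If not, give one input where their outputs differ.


The two are interchangeable: local variable names differ, and every declared input agrees.
Tracing a=1, b=-3, c=0: eval_a: tmp becomes 0; next (max((b + -5), abs(6)) == max(c, tmp)) evaluates to false; next acc becomes 0; next at j=3:; next acc becomes 0; next at j=4:; next acc becomes 0; next at j=5:; next acc becomes 0; next at j=6:; next acc becomes 0; next at j=7:; next acc becomes 0; next acc becomes -5; next final value -5 | eval_b: tmp becomes 0; next (max((b + -5), abs(6)) == max(c, tmp)) evaluates to false; next acc becomes 0; next at i=3:; next acc becomes 0; next at i=4:; next acc becomes 0; next at i=5:; next acc becomes 0; next at i=6:; next acc becomes 0; next at i=7:; next acc becomes 0; next acc becomes -5; next final value -5 — matching result -5.
Checked all 160 inputs in the declared domain: the outputs agree on every one.
verdict: equivalent


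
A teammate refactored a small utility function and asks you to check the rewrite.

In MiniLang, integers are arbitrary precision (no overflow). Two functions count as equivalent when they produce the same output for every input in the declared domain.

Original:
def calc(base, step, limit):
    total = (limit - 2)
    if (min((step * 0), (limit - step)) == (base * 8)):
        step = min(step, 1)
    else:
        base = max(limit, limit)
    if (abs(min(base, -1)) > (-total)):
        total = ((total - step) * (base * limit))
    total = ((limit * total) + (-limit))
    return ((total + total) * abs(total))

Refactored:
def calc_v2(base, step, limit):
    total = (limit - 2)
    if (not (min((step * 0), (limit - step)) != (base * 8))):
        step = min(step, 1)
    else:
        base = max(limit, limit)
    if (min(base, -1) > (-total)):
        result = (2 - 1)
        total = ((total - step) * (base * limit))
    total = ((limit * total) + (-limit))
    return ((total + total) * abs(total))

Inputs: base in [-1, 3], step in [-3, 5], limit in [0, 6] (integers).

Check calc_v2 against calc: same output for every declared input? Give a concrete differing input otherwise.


At base=-1, step=-3, limit=2: calc gives 968, calc_v2 gives -8.
verdict: not equivalent; witness: base=-1, step=-3, limit=2


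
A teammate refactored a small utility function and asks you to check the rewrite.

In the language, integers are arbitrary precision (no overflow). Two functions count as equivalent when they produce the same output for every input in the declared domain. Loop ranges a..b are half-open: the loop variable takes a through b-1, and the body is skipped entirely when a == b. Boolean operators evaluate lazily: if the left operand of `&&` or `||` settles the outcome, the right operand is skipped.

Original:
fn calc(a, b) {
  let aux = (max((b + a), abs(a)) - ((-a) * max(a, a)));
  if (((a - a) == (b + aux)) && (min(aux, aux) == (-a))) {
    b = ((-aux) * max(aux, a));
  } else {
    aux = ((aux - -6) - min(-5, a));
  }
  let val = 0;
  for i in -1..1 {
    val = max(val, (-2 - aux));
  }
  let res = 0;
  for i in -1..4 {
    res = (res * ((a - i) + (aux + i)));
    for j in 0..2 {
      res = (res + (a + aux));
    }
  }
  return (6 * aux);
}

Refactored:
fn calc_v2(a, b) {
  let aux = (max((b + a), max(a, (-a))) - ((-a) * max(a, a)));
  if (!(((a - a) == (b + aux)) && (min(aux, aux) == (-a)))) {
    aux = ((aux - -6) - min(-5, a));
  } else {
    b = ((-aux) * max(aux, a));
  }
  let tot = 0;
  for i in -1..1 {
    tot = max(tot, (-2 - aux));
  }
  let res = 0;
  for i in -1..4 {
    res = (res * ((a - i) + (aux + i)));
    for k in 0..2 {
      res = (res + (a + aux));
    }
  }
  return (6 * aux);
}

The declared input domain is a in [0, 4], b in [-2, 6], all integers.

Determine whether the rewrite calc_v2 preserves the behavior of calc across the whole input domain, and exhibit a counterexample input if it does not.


This is a faithful refactor — local variable names differ; also boolean connective usage differs; also min/max/abs usage differs, but the computed results match everywhere.
Spot check at a=2, b=-2 — calc: aux=6, then (((a - a) == (b + aux)) && (min(aux, aux) == (-a))) is false, then aux=17, then val=0, then (i=-1), then val=0, then (i=0), then val=0, then res=0, then (i=-1), then res=0, then (j=0), then res=19, then (j=1), then res=38, then (i=0), then res=722, then (j=0), then res=741, then (j=1), then res=760, then (i=1), then res=14440, then (j=0), then res=14459, then (j=1), then res=14478, then (i=2), then res=275082, then (j=0), then res=275101, then (j=1), then res=275120, then (i=3), then res=5227280, then (j=0), then res=5227299, then (j=1), then res=5227318, then returns 102. calc_v2: aux=6, then (!(((a - a) == (b + aux)) && (min(aux, aux) == (-a)))) is true, then aux=17, then tot=0, then (i=-1), then tot=0, then (i=0), then tot=0, then res=0, then (i=-1), then res=0, then (k=0), then res=19, then (k=1), then res=38, then (i=0), then res=722, then (k=0), then res=741, then (k=1), then res=760, then (i=1), then res=14440, then (k=0), then res=14459, then (k=1), then res=14478, then (i=2), then res=275082, then (k=0), then res=275101, then (k=1), then res=275120, then (i=3), then res=5227280, then (k=0), then res=5227299, then (k=1), then res=5227318, then returns 102. Both give 102.
Across all 45 domain points the two functions coincide.
verdict: equivalent


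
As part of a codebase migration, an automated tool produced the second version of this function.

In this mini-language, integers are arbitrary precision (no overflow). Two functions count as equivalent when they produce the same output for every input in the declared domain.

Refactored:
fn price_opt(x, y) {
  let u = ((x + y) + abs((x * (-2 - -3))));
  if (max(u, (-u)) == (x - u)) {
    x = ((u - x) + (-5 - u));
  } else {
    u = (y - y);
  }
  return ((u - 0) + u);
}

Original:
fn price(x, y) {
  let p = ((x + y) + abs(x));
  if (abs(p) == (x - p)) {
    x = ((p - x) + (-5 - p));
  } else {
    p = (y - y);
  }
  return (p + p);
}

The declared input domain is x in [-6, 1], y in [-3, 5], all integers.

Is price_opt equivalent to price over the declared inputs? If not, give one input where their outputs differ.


Although arithmetic usage differs, plus local variable names differ, plus min/max/abs usage differs, plus constant usage differs, 72/72 inputs agree.
verdict: equivalent


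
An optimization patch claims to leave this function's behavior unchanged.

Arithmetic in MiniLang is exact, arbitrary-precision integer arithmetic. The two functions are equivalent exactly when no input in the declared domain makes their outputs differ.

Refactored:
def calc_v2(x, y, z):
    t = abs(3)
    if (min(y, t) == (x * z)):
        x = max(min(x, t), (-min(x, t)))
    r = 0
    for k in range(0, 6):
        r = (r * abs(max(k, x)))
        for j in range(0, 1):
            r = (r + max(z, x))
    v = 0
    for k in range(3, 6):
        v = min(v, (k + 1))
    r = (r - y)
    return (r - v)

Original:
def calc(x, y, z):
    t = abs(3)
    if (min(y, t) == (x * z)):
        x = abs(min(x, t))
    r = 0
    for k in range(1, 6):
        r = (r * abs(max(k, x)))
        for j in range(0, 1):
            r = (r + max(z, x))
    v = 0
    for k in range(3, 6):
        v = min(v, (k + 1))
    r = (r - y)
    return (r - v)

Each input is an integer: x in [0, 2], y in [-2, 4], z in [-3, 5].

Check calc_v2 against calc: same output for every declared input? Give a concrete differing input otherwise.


Evaluate both at x=0, y=-2, z=1.
calc: t becomes 3; next (min(y, t) == (x * z)) evaluates to false; next r becomes 0; next at k=1:; next r becomes 0; next at j=0:; next r becomes 1; next at k=2:; next r becomes 2; next at j=0:; next r becomes 3; next at k=3:; next r becomes 9; next at j=0:; next r becomes 10; next at k=4:; next r becomes 40; next at j=0:; next r becomes 41; next at k=5:; next r becomes 205; next at j=0:; next r becomes 206; next v becomes 0; next at k=3:; next v becomes 0; next at k=4:; next v becomes 0; next at k=5:; next v becomes 0; next r becomes 208; next final value 208
calc_v2: t becomes 3; next (min(y, t) == (x * z)) evaluates to false; next r becomes 0; next at k=0:; next r becomes 0; next at j=0:; next r becomes 1; next at k=1:; next r becomes 1; next at j=0:; next r becomes 2; next at k=2:; next r becomes 4; next at j=0:; next r becomes 5; next at k=3:; next r becomes 15; next at j=0:; next r becomes 16; next at k=4:; next r becomes 64; next at j=0:; next r becomes 65; next at k=5:; next r becomes 325; next at j=0:; next r becomes 326; next v becomes 0; next at k=3:; next v becomes 0; next at k=4:; next v becomes 0; next at k=5:; next v becomes 0; next r becomes 328; next final value 328
208 against 328: the behavior changed.
verdict: not equivalent; witness: x=0, y=-2, z=1


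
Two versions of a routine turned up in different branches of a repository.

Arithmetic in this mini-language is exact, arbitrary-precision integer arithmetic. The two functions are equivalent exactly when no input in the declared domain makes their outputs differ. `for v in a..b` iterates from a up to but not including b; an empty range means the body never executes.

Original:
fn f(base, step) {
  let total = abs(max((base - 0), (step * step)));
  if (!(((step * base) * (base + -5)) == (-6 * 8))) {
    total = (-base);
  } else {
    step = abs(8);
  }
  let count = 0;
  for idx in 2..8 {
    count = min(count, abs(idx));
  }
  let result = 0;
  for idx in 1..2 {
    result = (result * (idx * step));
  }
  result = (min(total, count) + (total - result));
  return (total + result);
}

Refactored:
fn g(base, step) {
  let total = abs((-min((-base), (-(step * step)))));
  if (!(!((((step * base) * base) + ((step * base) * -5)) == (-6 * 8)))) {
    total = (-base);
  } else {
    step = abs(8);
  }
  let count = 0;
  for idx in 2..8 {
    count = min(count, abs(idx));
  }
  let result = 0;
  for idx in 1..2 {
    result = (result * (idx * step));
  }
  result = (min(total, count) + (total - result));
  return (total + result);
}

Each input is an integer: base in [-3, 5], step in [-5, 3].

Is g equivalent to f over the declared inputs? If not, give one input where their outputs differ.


Evaluate both at base=-3, step=-5.
f: total := 25 | (!(((step * base) * (base + -5)) == (-6 * 8))): true | total := 3 | count := 0 | iter idx=2: | count := 0 | iter idx=3: | count := 0 | iter idx=4: | count := 0 | iter idx=5: | count := 0 | iter idx=6: | count := 0 | iter idx=7: | count := 0 | result := 0 | iter idx=1: | result := 0 | result := 3 | result 6
g: total := 25 | (!(!((((step * base) * base) + ((step * base) * -5)) == (-6 * 8)))): false | step := 8 | count := 0 | iter idx=2: | count := 0 | iter idx=3: | count := 0 | iter idx=4: | count := 0 | iter idx=5: | count := 0 | iter idx=6: | count := 0 | iter idx=7: | count := 0 | result := 0 | iter idx=1: | result := 0 | result := 25 | result 50
6 != 50, so the rewrite changes behavior.
verdict: not equivalent; witness: base=-3, step=-5


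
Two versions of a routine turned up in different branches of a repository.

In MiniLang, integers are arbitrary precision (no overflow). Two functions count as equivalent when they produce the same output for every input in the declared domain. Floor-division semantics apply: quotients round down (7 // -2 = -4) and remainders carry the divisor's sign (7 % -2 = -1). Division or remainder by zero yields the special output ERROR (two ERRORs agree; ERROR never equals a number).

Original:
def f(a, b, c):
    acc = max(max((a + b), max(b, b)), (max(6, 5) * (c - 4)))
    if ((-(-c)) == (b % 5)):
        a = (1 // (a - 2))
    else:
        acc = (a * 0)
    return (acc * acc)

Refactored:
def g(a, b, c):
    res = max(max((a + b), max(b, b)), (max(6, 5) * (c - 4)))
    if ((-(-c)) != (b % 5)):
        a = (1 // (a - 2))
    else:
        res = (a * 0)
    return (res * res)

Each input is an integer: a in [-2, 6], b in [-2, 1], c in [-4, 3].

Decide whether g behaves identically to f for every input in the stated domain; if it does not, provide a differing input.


Evaluate both at a=-2, b=-2, c=-4.
f: acc = -2; ((-(-c)) == (b % 5)) -> false; acc = 0; return 0
g: res = -2; ((-(-c)) != (b % 5)) -> true; a = -1; return 4
0 and 4 differ, so these are not the same function on this domain.
verdict: not equivalent; witness: a=-2, b=-2, c=-4


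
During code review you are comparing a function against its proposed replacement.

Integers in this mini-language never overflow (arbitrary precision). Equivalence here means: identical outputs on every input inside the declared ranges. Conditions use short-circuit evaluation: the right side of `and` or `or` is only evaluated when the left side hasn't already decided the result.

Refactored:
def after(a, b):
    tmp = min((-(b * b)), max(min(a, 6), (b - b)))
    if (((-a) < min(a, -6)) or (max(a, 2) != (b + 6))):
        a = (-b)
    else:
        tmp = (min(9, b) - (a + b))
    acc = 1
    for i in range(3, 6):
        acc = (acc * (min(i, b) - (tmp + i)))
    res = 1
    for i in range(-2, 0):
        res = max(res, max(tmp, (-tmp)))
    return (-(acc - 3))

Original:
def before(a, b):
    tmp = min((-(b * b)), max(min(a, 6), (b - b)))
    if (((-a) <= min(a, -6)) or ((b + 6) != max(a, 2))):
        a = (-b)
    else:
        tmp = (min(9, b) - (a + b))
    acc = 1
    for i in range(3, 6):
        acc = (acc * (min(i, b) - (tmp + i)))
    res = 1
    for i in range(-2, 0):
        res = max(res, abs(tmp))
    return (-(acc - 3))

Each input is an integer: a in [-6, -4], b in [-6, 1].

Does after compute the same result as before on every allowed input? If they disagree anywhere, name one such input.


Equivalent. The one real change (`((-a) <= min(a, -6))` became `((-a) < min(a, -6))`) has no effect anywhere in the declared ranges.
Across all 24 domain points the two functions coincide.
Tracing a=-4, b=0: before: tmp := 0 | (((-a) <= min(a, -6)) or ((b + 6) != max(a, 2))): true | a := 0 | acc := 1 | iter i=3: | acc := -3 | iter i=4: | acc := 12 | iter i=5: | acc := -60 | res := 1 | iter i=-2: | res := 1 | iter i=-1: | res := 1 | result 63 | after: tmp := 0 | (((-a) < min(a, -6)) or (max(a, 2) != (b + 6))): true | a := 0 | acc := 1 | iter i=3: | acc := -3 | iter i=4: | acc := 12 | iter i=5: | acc := -60 | res := 1 | iter i=-2: | res := 1 | iter i=-1: | res := 1 | result 63 — matching result 63.
verdict: equivalent


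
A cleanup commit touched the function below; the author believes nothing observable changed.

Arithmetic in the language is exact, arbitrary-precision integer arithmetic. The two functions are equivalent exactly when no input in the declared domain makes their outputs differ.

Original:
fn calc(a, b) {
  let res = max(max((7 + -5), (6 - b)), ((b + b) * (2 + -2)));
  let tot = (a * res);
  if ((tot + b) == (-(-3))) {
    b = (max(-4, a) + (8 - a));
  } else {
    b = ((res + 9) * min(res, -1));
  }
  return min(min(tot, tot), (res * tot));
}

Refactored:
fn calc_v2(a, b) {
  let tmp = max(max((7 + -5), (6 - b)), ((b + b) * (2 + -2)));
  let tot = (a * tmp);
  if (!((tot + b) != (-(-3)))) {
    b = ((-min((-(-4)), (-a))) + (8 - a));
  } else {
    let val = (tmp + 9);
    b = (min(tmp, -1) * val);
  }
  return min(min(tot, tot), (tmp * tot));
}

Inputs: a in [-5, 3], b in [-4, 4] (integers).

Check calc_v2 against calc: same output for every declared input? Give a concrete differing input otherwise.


Equivalent — the differences include statement counts differ, plus boolean connective usage differs, plus min/max/abs usage differs, plus local variable names differ, plus comparison usage differs, yet no declared input distinguishes the two.
Tracing a=3, b=-3: calc: res becomes 9; next tot becomes 27; next ((tot + b) == (-(-3))) evaluates to false; next b becomes -18; next final value 27 | calc_v2: tmp becomes 9; next tot becomes 27; next (!((tot + b) != (-(-3)))) evaluates to false; next val becomes 18; next b becomes -18; next final value 27 — matching result 27.
An exhaustive pass over the 81 declared inputs shows identical outputs.
verdict: equivalent


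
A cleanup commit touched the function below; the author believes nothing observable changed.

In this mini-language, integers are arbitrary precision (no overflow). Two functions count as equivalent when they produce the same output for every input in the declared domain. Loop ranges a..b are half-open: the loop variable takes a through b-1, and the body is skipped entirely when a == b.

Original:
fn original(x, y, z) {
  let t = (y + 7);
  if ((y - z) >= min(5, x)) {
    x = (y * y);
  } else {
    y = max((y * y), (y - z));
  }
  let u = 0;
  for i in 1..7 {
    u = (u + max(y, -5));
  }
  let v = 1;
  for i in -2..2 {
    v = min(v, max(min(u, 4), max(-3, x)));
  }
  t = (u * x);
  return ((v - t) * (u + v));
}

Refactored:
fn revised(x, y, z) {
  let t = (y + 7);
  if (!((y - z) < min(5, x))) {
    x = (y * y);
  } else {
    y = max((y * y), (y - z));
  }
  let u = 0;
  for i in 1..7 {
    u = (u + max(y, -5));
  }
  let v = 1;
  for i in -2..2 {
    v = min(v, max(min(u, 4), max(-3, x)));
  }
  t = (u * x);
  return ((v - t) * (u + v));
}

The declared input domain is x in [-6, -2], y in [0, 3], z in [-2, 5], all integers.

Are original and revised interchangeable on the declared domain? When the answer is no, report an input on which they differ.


Reading the diff, among the changes: comparison usage differs, boolean connective usage differs.
One worked example (x=-5, y=0, z=5) — original: t = 7; ((y - z) >= min(5, x)) -> true; x = 0; u = 0; [i=1]; u = 0; [i=2]; u = 0; [i=3]; u = 0; [i=4]; u = 0; [i=5]; u = 0; [i=6]; u = 0; v = 1; [i=-2]; v = 0; [i=-1]; v = 0; [i=0]; v = 0; [i=1]; v = 0; t = 0; return 0; revised: t = 7; (!((y - z) < min(5, x))) -> true; x = 0; u = 0; [i=1]; u = 0; [i=2]; u = 0; [i=3]; u = 0; [i=4]; u = 0; [i=5]; u = 0; [i=6]; u = 0; v = 1; [i=-2]; v = 0; [i=-1]; v = 0; [i=0]; v = 0; [i=1]; v = 0; t = 0; return 0; agreement on 0.
An exhaustive pass over the 160 declared inputs shows identical outputs.
verdict: equivalent


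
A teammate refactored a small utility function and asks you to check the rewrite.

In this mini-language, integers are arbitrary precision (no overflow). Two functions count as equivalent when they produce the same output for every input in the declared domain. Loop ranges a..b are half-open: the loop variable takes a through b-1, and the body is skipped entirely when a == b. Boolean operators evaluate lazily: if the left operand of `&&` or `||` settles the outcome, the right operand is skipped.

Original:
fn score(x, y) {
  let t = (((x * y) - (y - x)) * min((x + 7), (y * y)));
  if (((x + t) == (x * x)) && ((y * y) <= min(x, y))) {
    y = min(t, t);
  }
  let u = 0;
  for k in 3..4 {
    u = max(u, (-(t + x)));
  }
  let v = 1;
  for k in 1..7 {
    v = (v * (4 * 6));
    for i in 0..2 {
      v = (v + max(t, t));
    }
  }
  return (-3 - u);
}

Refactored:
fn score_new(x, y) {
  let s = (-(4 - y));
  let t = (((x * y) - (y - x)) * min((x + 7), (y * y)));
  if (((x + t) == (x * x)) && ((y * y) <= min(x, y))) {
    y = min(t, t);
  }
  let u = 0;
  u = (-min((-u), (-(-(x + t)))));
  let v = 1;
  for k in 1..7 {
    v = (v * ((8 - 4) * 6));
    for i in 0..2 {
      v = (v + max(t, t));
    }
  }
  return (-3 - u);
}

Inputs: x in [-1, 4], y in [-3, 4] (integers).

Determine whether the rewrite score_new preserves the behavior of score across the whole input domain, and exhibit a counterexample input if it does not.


Behavior is preserved: although min/max/abs usage differs; also local variable names differ; also constant usage differs; also arithmetic usage differs; also loop structure differs, the outputs never diverge.
One worked example (x=0, y=4) — score: t = -28; (((x + t) == (x * x)) && ((y * y) <= min(x, y))) -> false; u = 0; [k=3]; u = 28; v = 1; [k=1]; v = 24; [i=0]; v = -4; [i=1]; v = -32; [k=2]; v = -768; [i=0]; v = -796; [i=1]; v = -824; [k=3]; v = -19776; [i=0]; v = -19804; [i=1]; v = -19832; [k=4]; v = -475968; [i=0]; v = -475996; [i=1]; v = -476024; [k=5]; v = -11424576; [i=0]; v = -11424604; [i=1]; v = -11424632; [k=6]; v = -274191168; [i=0]; v = -274191196; [i=1]; v = -274191224; return -31; score_new: s = 0; t = -28; (((x + t) == (x * x)) && ((y * y) <= min(x, y))) -> false; u = 0; u = 28; v = 1; [k=1]; v = 24; [i=0]; v = -4; [i=1]; v = -32; [k=2]; v = -768; [i=0]; v = -796; [i=1]; v = -824; [k=3]; v = -19776; [i=0]; v = -19804; [i=1]; v = -19832; [k=4]; v = -475968; [i=0]; v = -475996; [i=1]; v = -476024; [k=5]; v = -11424576; [i=0]; v = -11424604; [i=1]; v = -11424632; [k=6]; v = -274191168; [i=0]; v = -274191196; [i=1]; v = -274191224; return -31; agreement on -31.
An exhaustive pass over the 48 declared inputs shows identical outputs.
verdict: equivalent
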